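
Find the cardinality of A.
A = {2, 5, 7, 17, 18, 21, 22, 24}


Set A = {2, 5, 7, 17, 18, 21, 22, 24}
Listing elements: 2, 5, 7, 17, 18, 21, 22, 24
Counting: 8 elements
|A| = 8

8


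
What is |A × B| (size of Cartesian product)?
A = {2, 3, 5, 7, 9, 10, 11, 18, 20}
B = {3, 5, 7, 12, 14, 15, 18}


Set A = {2, 3, 5, 7, 9, 10, 11, 18, 20} has 9 elements.
Set B = {3, 5, 7, 12, 14, 15, 18} has 7 elements.
|A × B| = |A| × |B| = 9 × 7 = 63

63


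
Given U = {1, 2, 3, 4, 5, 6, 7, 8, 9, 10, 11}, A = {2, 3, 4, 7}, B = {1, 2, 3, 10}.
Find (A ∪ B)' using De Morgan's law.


U = {1, 2, 3, 4, 5, 6, 7, 8, 9, 10, 11}
A = {2, 3, 4, 7}, B = {1, 2, 3, 10}
A ∪ B = {1, 2, 3, 4, 7, 10}
(A ∪ B)' = U \ (A ∪ B) = {5, 6, 8, 9, 11}
Verification via A' ∩ B': A' = {1, 5, 6, 8, 9, 10, 11}, B' = {4, 5, 6, 7, 8, 9, 11}
A' ∩ B' = {5, 6, 8, 9, 11} ✓

{5, 6, 8, 9, 11}


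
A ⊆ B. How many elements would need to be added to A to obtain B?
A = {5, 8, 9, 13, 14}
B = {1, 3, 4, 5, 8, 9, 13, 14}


Set A = {5, 8, 9, 13, 14}, |A| = 5
Set B = {1, 3, 4, 5, 8, 9, 13, 14}, |B| = 8
Since A ⊆ B: B \ A = {1, 3, 4}
|B| - |A| = 8 - 5 = 3

3


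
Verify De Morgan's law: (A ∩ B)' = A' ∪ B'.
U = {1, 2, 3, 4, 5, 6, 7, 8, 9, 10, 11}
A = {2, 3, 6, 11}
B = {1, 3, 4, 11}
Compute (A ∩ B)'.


U = {1, 2, 3, 4, 5, 6, 7, 8, 9, 10, 11}
A = {2, 3, 6, 11}, B = {1, 3, 4, 11}
A ∩ B = {3, 11}
(A ∩ B)' = U \ (A ∩ B) = {1, 2, 4, 5, 6, 7, 8, 9, 10}
Verification via A' ∪ B': A' = {1, 4, 5, 7, 8, 9, 10}, B' = {2, 5, 6, 7, 8, 9, 10}
A' ∪ B' = {1, 2, 4, 5, 6, 7, 8, 9, 10} ✓

{1, 2, 4, 5, 6, 7, 8, 9, 10}


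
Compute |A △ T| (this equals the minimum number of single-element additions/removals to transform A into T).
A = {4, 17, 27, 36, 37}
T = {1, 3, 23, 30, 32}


Set A = {4, 17, 27, 36, 37}
Set T = {1, 3, 23, 30, 32}
Elements to remove from A (in A, not in T): {4, 17, 27, 36, 37} → 5 removals
Elements to add to A (in T, not in A): {1, 3, 23, 30, 32} → 5 additions
Total edits = 5 + 5 = 10

10


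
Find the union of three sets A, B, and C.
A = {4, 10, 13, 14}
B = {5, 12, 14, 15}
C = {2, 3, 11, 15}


Set A = {4, 10, 13, 14}
Set B = {5, 12, 14, 15}
Set C = {2, 3, 11, 15}
First, A ∪ B = {4, 5, 10, 12, 13, 14, 15}
Then, (A ∪ B) ∪ C = {2, 3, 4, 5, 10, 11, 12, 13, 14, 15}

{2, 3, 4, 5, 10, 11, 12, 13, 14, 15}


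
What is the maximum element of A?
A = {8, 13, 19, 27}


Set A = {8, 13, 19, 27}
Elements in ascending order: 8, 13, 19, 27
The largest element is 27.

27


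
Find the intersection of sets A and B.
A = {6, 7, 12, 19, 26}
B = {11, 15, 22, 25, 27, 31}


Set A = {6, 7, 12, 19, 26}
Set B = {11, 15, 22, 25, 27, 31}
A ∩ B includes only elements in both sets.
Check each element of A against B:
6 ✗, 7 ✗, 12 ✗, 19 ✗, 26 ✗
A ∩ B = {}

{}


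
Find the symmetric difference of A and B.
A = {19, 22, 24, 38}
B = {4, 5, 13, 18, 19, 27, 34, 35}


Set A = {19, 22, 24, 38}
Set B = {4, 5, 13, 18, 19, 27, 34, 35}
A △ B = (A \ B) ∪ (B \ A)
Elements in A but not B: {22, 24, 38}
Elements in B but not A: {4, 5, 13, 18, 27, 34, 35}
A △ B = {4, 5, 13, 18, 22, 24, 27, 34, 35, 38}

{4, 5, 13, 18, 22, 24, 27, 34, 35, 38}


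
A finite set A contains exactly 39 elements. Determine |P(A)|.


The set has 39 elements.
The power set contains all possible subsets.
|P(A)| = 2^|A| = 2^39 = 549755813888

549755813888


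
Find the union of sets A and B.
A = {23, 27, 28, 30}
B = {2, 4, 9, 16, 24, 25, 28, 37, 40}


Set A = {23, 27, 28, 30}
Set B = {2, 4, 9, 16, 24, 25, 28, 37, 40}
A ∪ B includes all elements in either set.
Elements from A: {23, 27, 28, 30}
Elements from B not already included: {2, 4, 9, 16, 24, 25, 37, 40}
A ∪ B = {2, 4, 9, 16, 23, 24, 25, 27, 28, 30, 37, 40}

{2, 4, 9, 16, 23, 24, 25, 27, 28, 30, 37, 40}


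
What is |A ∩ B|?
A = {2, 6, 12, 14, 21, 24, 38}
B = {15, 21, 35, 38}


Set A = {2, 6, 12, 14, 21, 24, 38}
Set B = {15, 21, 35, 38}
A ∩ B = {21, 38}
|A ∩ B| = 2

2


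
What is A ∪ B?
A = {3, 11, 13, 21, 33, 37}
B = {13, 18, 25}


Set A = {3, 11, 13, 21, 33, 37}
Set B = {13, 18, 25}
A ∪ B includes all elements in either set.
Elements from A: {3, 11, 13, 21, 33, 37}
Elements from B not already included: {18, 25}
A ∪ B = {3, 11, 13, 18, 21, 25, 33, 37}

{3, 11, 13, 18, 21, 25, 33, 37}


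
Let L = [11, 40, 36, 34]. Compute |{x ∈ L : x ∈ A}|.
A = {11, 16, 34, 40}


Set A = {11, 16, 34, 40}
Candidates: [11, 40, 36, 34]
Check each candidate:
11 ∈ A, 40 ∈ A, 36 ∉ A, 34 ∈ A
Count of candidates in A: 3

3


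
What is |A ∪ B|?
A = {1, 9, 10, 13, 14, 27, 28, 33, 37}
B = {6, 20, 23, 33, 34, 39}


Set A = {1, 9, 10, 13, 14, 27, 28, 33, 37}, |A| = 9
Set B = {6, 20, 23, 33, 34, 39}, |B| = 6
A ∩ B = {33}, |A ∩ B| = 1
|A ∪ B| = |A| + |B| - |A ∩ B| = 9 + 6 - 1 = 14

14


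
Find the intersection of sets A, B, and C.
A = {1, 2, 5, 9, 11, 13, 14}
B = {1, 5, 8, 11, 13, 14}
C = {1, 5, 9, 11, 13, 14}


Set A = {1, 2, 5, 9, 11, 13, 14}
Set B = {1, 5, 8, 11, 13, 14}
Set C = {1, 5, 9, 11, 13, 14}
First, A ∩ B = {1, 5, 11, 13, 14}
Then, (A ∩ B) ∩ C = {1, 5, 11, 13, 14}

{1, 5, 11, 13, 14}


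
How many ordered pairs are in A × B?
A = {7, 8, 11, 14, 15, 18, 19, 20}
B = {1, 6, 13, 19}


Set A = {7, 8, 11, 14, 15, 18, 19, 20} has 8 elements.
Set B = {1, 6, 13, 19} has 4 elements.
|A × B| = |A| × |B| = 8 × 4 = 32

32


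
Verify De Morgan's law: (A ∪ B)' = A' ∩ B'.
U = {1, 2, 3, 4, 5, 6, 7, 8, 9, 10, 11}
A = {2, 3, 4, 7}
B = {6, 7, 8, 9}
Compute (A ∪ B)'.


U = {1, 2, 3, 4, 5, 6, 7, 8, 9, 10, 11}
A = {2, 3, 4, 7}, B = {6, 7, 8, 9}
A ∪ B = {2, 3, 4, 6, 7, 8, 9}
(A ∪ B)' = U \ (A ∪ B) = {1, 5, 10, 11}
Verification via A' ∩ B': A' = {1, 5, 6, 8, 9, 10, 11}, B' = {1, 2, 3, 4, 5, 10, 11}
A' ∩ B' = {1, 5, 10, 11} ✓

{1, 5, 10, 11}


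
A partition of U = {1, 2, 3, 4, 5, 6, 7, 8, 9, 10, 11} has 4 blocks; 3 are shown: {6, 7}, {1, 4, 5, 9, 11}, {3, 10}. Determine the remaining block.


U = {1, 2, 3, 4, 5, 6, 7, 8, 9, 10, 11}
Shown blocks: {6, 7}, {1, 4, 5, 9, 11}, {3, 10}
A partition's blocks are pairwise disjoint and cover U, so the missing block = U \ (union of shown blocks).
Union of shown blocks: {1, 3, 4, 5, 6, 7, 9, 10, 11}
Missing block = U \ (union) = {2, 8}

{2, 8}


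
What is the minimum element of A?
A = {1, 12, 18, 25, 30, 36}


Set A = {1, 12, 18, 25, 30, 36}
Elements in ascending order: 1, 12, 18, 25, 30, 36
The smallest element is 1.

1


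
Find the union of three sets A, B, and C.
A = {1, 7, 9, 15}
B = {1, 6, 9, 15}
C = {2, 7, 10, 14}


Set A = {1, 7, 9, 15}
Set B = {1, 6, 9, 15}
Set C = {2, 7, 10, 14}
First, A ∪ B = {1, 6, 7, 9, 15}
Then, (A ∪ B) ∪ C = {1, 2, 6, 7, 9, 10, 14, 15}

{1, 2, 6, 7, 9, 10, 14, 15}


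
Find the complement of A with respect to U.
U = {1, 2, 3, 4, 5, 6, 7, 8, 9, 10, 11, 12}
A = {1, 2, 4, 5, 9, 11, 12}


Universal set U = {1, 2, 3, 4, 5, 6, 7, 8, 9, 10, 11, 12}
Set A = {1, 2, 4, 5, 9, 11, 12}
A' = U \ A = elements in U but not in A
Checking each element of U:
1 (in A, exclude), 2 (in A, exclude), 3 (not in A, include), 4 (in A, exclude), 5 (in A, exclude), 6 (not in A, include), 7 (not in A, include), 8 (not in A, include), 9 (in A, exclude), 10 (not in A, include), 11 (in A, exclude), 12 (in A, exclude)
A' = {3, 6, 7, 8, 10}

{3, 6, 7, 8, 10}


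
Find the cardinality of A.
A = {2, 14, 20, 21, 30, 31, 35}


Set A = {2, 14, 20, 21, 30, 31, 35}
Listing elements: 2, 14, 20, 21, 30, 31, 35
Counting: 7 elements
|A| = 7

7


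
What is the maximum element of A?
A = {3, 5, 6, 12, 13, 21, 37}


Set A = {3, 5, 6, 12, 13, 21, 37}
Elements in ascending order: 3, 5, 6, 12, 13, 21, 37
The largest element is 37.

37


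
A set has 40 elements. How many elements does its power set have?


The set has 40 elements.
The power set contains all possible subsets.
|P(A)| = 2^|A| = 2^40 = 1099511627776

1099511627776


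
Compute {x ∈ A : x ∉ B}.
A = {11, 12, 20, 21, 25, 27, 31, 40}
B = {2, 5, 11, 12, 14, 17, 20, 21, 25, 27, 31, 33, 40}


Set A = {11, 12, 20, 21, 25, 27, 31, 40}
Set B = {2, 5, 11, 12, 14, 17, 20, 21, 25, 27, 31, 33, 40}
Check each element of A against B:
11 ∈ B, 12 ∈ B, 20 ∈ B, 21 ∈ B, 25 ∈ B, 27 ∈ B, 31 ∈ B, 40 ∈ B
Elements of A not in B: {}

{}


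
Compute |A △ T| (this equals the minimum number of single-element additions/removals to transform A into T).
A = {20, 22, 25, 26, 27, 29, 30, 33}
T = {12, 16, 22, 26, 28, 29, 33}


Set A = {20, 22, 25, 26, 27, 29, 30, 33}
Set T = {12, 16, 22, 26, 28, 29, 33}
Elements to remove from A (in A, not in T): {20, 25, 27, 30} → 4 removals
Elements to add to A (in T, not in A): {12, 16, 28} → 3 additions
Total edits = 4 + 3 = 7

7


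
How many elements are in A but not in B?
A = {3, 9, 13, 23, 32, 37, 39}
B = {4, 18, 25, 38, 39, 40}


Set A = {3, 9, 13, 23, 32, 37, 39}
Set B = {4, 18, 25, 38, 39, 40}
A \ B = {3, 9, 13, 23, 32, 37}
|A \ B| = 6

6


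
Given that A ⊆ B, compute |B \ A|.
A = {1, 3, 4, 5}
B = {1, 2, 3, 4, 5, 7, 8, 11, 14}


Set A = {1, 3, 4, 5}, |A| = 4
Set B = {1, 2, 3, 4, 5, 7, 8, 11, 14}, |B| = 9
Since A ⊆ B: B \ A = {2, 7, 8, 11, 14}
|B| - |A| = 9 - 4 = 5

5


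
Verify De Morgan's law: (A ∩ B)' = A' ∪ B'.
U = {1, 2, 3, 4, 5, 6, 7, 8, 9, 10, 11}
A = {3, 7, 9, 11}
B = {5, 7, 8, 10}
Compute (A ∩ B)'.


U = {1, 2, 3, 4, 5, 6, 7, 8, 9, 10, 11}
A = {3, 7, 9, 11}, B = {5, 7, 8, 10}
A ∩ B = {7}
(A ∩ B)' = U \ (A ∩ B) = {1, 2, 3, 4, 5, 6, 8, 9, 10, 11}
Verification via A' ∪ B': A' = {1, 2, 4, 5, 6, 8, 10}, B' = {1, 2, 3, 4, 6, 9, 11}
A' ∪ B' = {1, 2, 3, 4, 5, 6, 8, 9, 10, 11} ✓

{1, 2, 3, 4, 5, 6, 8, 9, 10, 11}


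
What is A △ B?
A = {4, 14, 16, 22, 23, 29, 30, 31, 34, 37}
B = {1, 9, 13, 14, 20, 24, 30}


Set A = {4, 14, 16, 22, 23, 29, 30, 31, 34, 37}
Set B = {1, 9, 13, 14, 20, 24, 30}
A △ B = (A \ B) ∪ (B \ A)
Elements in A but not B: {4, 16, 22, 23, 29, 31, 34, 37}
Elements in B but not A: {1, 9, 13, 20, 24}
A △ B = {1, 4, 9, 13, 16, 20, 22, 23, 24, 29, 31, 34, 37}

{1, 4, 9, 13, 16, 20, 22, 23, 24, 29, 31, 34, 37}


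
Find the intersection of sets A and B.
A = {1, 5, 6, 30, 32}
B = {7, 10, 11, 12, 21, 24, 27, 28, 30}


Set A = {1, 5, 6, 30, 32}
Set B = {7, 10, 11, 12, 21, 24, 27, 28, 30}
A ∩ B includes only elements in both sets.
Check each element of A against B:
1 ✗, 5 ✗, 6 ✗, 30 ✓, 32 ✗
A ∩ B = {30}

{30}


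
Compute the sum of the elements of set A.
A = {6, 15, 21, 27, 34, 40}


Set A = {6, 15, 21, 27, 34, 40}
Sum = 6 + 15 + 21 + 27 + 34 + 40 = 143

143


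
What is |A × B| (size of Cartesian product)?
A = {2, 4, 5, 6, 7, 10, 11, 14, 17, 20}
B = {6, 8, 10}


Set A = {2, 4, 5, 6, 7, 10, 11, 14, 17, 20} has 10 elements.
Set B = {6, 8, 10} has 3 elements.
|A × B| = |A| × |B| = 10 × 3 = 30

30


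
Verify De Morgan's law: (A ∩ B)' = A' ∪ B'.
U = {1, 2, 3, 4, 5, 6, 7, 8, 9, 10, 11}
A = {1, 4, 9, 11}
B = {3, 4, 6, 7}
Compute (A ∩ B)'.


U = {1, 2, 3, 4, 5, 6, 7, 8, 9, 10, 11}
A = {1, 4, 9, 11}, B = {3, 4, 6, 7}
A ∩ B = {4}
(A ∩ B)' = U \ (A ∩ B) = {1, 2, 3, 5, 6, 7, 8, 9, 10, 11}
Verification via A' ∪ B': A' = {2, 3, 5, 6, 7, 8, 10}, B' = {1, 2, 5, 8, 9, 10, 11}
A' ∪ B' = {1, 2, 3, 5, 6, 7, 8, 9, 10, 11} ✓

{1, 2, 3, 5, 6, 7, 8, 9, 10, 11}


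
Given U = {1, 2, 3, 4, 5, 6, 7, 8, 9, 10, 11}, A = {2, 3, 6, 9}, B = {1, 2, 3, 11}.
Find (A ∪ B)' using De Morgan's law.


U = {1, 2, 3, 4, 5, 6, 7, 8, 9, 10, 11}
A = {2, 3, 6, 9}, B = {1, 2, 3, 11}
A ∪ B = {1, 2, 3, 6, 9, 11}
(A ∪ B)' = U \ (A ∪ B) = {4, 5, 7, 8, 10}
Verification via A' ∩ B': A' = {1, 4, 5, 7, 8, 10, 11}, B' = {4, 5, 6, 7, 8, 9, 10}
A' ∩ B' = {4, 5, 7, 8, 10} ✓

{4, 5, 7, 8, 10}


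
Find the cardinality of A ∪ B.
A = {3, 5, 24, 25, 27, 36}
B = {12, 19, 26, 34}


Set A = {3, 5, 24, 25, 27, 36}, |A| = 6
Set B = {12, 19, 26, 34}, |B| = 4
A ∩ B = {}, |A ∩ B| = 0
|A ∪ B| = |A| + |B| - |A ∩ B| = 6 + 4 - 0 = 10

10


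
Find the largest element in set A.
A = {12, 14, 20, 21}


Set A = {12, 14, 20, 21}
Elements in ascending order: 12, 14, 20, 21
The largest element is 21.

21


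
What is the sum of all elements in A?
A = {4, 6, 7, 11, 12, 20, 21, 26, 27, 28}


Set A = {4, 6, 7, 11, 12, 20, 21, 26, 27, 28}
Sum = 4 + 6 + 7 + 11 + 12 + 20 + 21 + 26 + 27 + 28 = 162

162


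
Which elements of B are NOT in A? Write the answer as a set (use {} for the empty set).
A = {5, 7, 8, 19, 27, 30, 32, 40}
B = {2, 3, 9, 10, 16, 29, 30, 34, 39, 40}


Set A = {5, 7, 8, 19, 27, 30, 32, 40}
Set B = {2, 3, 9, 10, 16, 29, 30, 34, 39, 40}
Check each element of B against A:
2 ∉ A (include), 3 ∉ A (include), 9 ∉ A (include), 10 ∉ A (include), 16 ∉ A (include), 29 ∉ A (include), 30 ∈ A, 34 ∉ A (include), 39 ∉ A (include), 40 ∈ A
Elements of B not in A: {2, 3, 9, 10, 16, 29, 34, 39}

{2, 3, 9, 10, 16, 29, 34, 39}


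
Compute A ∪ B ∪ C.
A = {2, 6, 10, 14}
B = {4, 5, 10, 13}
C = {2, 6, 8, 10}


Set A = {2, 6, 10, 14}
Set B = {4, 5, 10, 13}
Set C = {2, 6, 8, 10}
First, A ∪ B = {2, 4, 5, 6, 10, 13, 14}
Then, (A ∪ B) ∪ C = {2, 4, 5, 6, 8, 10, 13, 14}

{2, 4, 5, 6, 8, 10, 13, 14}


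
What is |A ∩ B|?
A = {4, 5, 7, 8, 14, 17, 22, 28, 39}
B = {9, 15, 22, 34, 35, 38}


Set A = {4, 5, 7, 8, 14, 17, 22, 28, 39}
Set B = {9, 15, 22, 34, 35, 38}
A ∩ B = {22}
|A ∩ B| = 1

1


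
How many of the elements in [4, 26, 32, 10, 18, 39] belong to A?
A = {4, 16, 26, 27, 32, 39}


Set A = {4, 16, 26, 27, 32, 39}
Candidates: [4, 26, 32, 10, 18, 39]
Check each candidate:
4 ∈ A, 26 ∈ A, 32 ∈ A, 10 ∉ A, 18 ∉ A, 39 ∈ A
Count of candidates in A: 4

4


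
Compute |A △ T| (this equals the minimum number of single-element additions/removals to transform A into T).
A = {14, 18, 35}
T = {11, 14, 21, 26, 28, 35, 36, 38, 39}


Set A = {14, 18, 35}
Set T = {11, 14, 21, 26, 28, 35, 36, 38, 39}
Elements to remove from A (in A, not in T): {18} → 1 removals
Elements to add to A (in T, not in A): {11, 21, 26, 28, 36, 38, 39} → 7 additions
Total edits = 1 + 7 = 8

8


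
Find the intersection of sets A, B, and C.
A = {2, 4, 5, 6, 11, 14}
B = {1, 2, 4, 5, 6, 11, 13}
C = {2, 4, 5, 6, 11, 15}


Set A = {2, 4, 5, 6, 11, 14}
Set B = {1, 2, 4, 5, 6, 11, 13}
Set C = {2, 4, 5, 6, 11, 15}
First, A ∩ B = {2, 4, 5, 6, 11}
Then, (A ∩ B) ∩ C = {2, 4, 5, 6, 11}

{2, 4, 5, 6, 11}


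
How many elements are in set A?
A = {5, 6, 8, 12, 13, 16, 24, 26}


Set A = {5, 6, 8, 12, 13, 16, 24, 26}
Listing elements: 5, 6, 8, 12, 13, 16, 24, 26
Counting: 8 elements
|A| = 8

8


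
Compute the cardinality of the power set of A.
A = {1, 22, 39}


Set A = {1, 22, 39}
|A| = 3
The power set P(A) contains all subsets of A.
|P(A)| = 2^|A| = 2^3 = 8

8


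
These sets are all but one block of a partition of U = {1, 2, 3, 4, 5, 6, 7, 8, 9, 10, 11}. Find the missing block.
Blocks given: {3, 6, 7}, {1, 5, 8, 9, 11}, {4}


U = {1, 2, 3, 4, 5, 6, 7, 8, 9, 10, 11}
Shown blocks: {3, 6, 7}, {1, 5, 8, 9, 11}, {4}
A partition's blocks are pairwise disjoint and cover U, so the missing block = U \ (union of shown blocks).
Union of shown blocks: {1, 3, 4, 5, 6, 7, 8, 9, 11}
Missing block = U \ (union) = {2, 10}

{2, 10}


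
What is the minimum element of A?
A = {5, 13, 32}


Set A = {5, 13, 32}
Elements in ascending order: 5, 13, 32
The smallest element is 5.

5


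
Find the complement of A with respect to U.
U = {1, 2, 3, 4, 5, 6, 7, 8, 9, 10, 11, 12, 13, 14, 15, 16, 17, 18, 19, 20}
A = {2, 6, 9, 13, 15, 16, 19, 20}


Universal set U = {1, 2, 3, 4, 5, 6, 7, 8, 9, 10, 11, 12, 13, 14, 15, 16, 17, 18, 19, 20}
Set A = {2, 6, 9, 13, 15, 16, 19, 20}
A' = U \ A = elements in U but not in A
Checking each element of U:
1 (not in A, include), 2 (in A, exclude), 3 (not in A, include), 4 (not in A, include), 5 (not in A, include), 6 (in A, exclude), 7 (not in A, include), 8 (not in A, include), 9 (in A, exclude), 10 (not in A, include), 11 (not in A, include), 12 (not in A, include), 13 (in A, exclude), 14 (not in A, include), 15 (in A, exclude), 16 (in A, exclude), 17 (not in A, include), 18 (not in A, include), 19 (in A, exclude), 20 (in A, exclude)
A' = {1, 3, 4, 5, 7, 8, 10, 11, 12, 14, 17, 18}

{1, 3, 4, 5, 7, 8, 10, 11, 12, 14, 17, 18}


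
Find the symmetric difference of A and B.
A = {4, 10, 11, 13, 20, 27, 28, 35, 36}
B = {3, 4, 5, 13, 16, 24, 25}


Set A = {4, 10, 11, 13, 20, 27, 28, 35, 36}
Set B = {3, 4, 5, 13, 16, 24, 25}
A △ B = (A \ B) ∪ (B \ A)
Elements in A but not B: {10, 11, 20, 27, 28, 35, 36}
Elements in B but not A: {3, 5, 16, 24, 25}
A △ B = {3, 5, 10, 11, 16, 20, 24, 25, 27, 28, 35, 36}

{3, 5, 10, 11, 16, 20, 24, 25, 27, 28, 35, 36}


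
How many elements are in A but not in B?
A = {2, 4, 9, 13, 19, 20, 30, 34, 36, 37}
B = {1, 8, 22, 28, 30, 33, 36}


Set A = {2, 4, 9, 13, 19, 20, 30, 34, 36, 37}
Set B = {1, 8, 22, 28, 30, 33, 36}
A \ B = {2, 4, 9, 13, 19, 20, 34, 37}
|A \ B| = 8

8


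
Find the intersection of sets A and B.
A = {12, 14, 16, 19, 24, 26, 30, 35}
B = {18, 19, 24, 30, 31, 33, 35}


Set A = {12, 14, 16, 19, 24, 26, 30, 35}
Set B = {18, 19, 24, 30, 31, 33, 35}
A ∩ B includes only elements in both sets.
Check each element of A against B:
12 ✗, 14 ✗, 16 ✗, 19 ✓, 24 ✓, 26 ✗, 30 ✓, 35 ✓
A ∩ B = {19, 24, 30, 35}

{19, 24, 30, 35}


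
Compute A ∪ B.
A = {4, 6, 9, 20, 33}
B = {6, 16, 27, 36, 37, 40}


Set A = {4, 6, 9, 20, 33}
Set B = {6, 16, 27, 36, 37, 40}
A ∪ B includes all elements in either set.
Elements from A: {4, 6, 9, 20, 33}
Elements from B not already included: {16, 27, 36, 37, 40}
A ∪ B = {4, 6, 9, 16, 20, 27, 33, 36, 37, 40}

{4, 6, 9, 16, 20, 27, 33, 36, 37, 40}


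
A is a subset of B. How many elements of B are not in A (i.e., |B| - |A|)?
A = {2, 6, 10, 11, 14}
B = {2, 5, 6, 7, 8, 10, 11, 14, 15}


Set A = {2, 6, 10, 11, 14}, |A| = 5
Set B = {2, 5, 6, 7, 8, 10, 11, 14, 15}, |B| = 9
Since A ⊆ B: B \ A = {5, 7, 8, 15}
|B| - |A| = 9 - 5 = 4

4


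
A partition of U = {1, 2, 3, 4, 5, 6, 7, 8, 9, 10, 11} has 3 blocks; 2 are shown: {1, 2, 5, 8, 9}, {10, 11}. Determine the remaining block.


U = {1, 2, 3, 4, 5, 6, 7, 8, 9, 10, 11}
Shown blocks: {1, 2, 5, 8, 9}, {10, 11}
A partition's blocks are pairwise disjoint and cover U, so the missing block = U \ (union of shown blocks).
Union of shown blocks: {1, 2, 5, 8, 9, 10, 11}
Missing block = U \ (union) = {3, 4, 6, 7}

{3, 4, 6, 7}


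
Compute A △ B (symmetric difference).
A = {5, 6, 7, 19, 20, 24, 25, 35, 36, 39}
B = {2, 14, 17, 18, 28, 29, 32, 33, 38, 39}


Set A = {5, 6, 7, 19, 20, 24, 25, 35, 36, 39}
Set B = {2, 14, 17, 18, 28, 29, 32, 33, 38, 39}
A △ B = (A \ B) ∪ (B \ A)
Elements in A but not B: {5, 6, 7, 19, 20, 24, 25, 35, 36}
Elements in B but not A: {2, 14, 17, 18, 28, 29, 32, 33, 38}
A △ B = {2, 5, 6, 7, 14, 17, 18, 19, 20, 24, 25, 28, 29, 32, 33, 35, 36, 38}

{2, 5, 6, 7, 14, 17, 18, 19, 20, 24, 25, 28, 29, 32, 33, 35, 36, 38}


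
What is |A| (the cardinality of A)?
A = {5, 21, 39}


Set A = {5, 21, 39}
Listing elements: 5, 21, 39
Counting: 3 elements
|A| = 3

3


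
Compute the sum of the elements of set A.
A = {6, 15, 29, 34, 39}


Set A = {6, 15, 29, 34, 39}
Sum = 6 + 15 + 29 + 34 + 39 = 123

123


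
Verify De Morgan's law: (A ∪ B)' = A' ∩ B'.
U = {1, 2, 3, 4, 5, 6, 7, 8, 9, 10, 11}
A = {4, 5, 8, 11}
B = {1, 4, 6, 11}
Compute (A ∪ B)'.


U = {1, 2, 3, 4, 5, 6, 7, 8, 9, 10, 11}
A = {4, 5, 8, 11}, B = {1, 4, 6, 11}
A ∪ B = {1, 4, 5, 6, 8, 11}
(A ∪ B)' = U \ (A ∪ B) = {2, 3, 7, 9, 10}
Verification via A' ∩ B': A' = {1, 2, 3, 6, 7, 9, 10}, B' = {2, 3, 5, 7, 8, 9, 10}
A' ∩ B' = {2, 3, 7, 9, 10} ✓

{2, 3, 7, 9, 10}


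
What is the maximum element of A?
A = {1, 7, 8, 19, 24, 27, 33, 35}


Set A = {1, 7, 8, 19, 24, 27, 33, 35}
Elements in ascending order: 1, 7, 8, 19, 24, 27, 33, 35
The largest element is 35.

35


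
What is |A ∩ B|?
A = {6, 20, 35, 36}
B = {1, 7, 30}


Set A = {6, 20, 35, 36}
Set B = {1, 7, 30}
A ∩ B = {}
|A ∩ B| = 0

0


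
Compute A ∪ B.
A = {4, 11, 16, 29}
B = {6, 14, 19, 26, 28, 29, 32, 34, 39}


Set A = {4, 11, 16, 29}
Set B = {6, 14, 19, 26, 28, 29, 32, 34, 39}
A ∪ B includes all elements in either set.
Elements from A: {4, 11, 16, 29}
Elements from B not already included: {6, 14, 19, 26, 28, 32, 34, 39}
A ∪ B = {4, 6, 11, 14, 16, 19, 26, 28, 29, 32, 34, 39}

{4, 6, 11, 14, 16, 19, 26, 28, 29, 32, 34, 39}


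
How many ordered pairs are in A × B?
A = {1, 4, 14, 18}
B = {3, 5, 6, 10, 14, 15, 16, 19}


Set A = {1, 4, 14, 18} has 4 elements.
Set B = {3, 5, 6, 10, 14, 15, 16, 19} has 8 elements.
|A × B| = |A| × |B| = 4 × 8 = 32

32


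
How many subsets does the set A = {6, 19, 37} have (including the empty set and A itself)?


Set A = {6, 19, 37}
|A| = 3
The power set P(A) contains all subsets of A.
|P(A)| = 2^|A| = 2^3 = 8

8


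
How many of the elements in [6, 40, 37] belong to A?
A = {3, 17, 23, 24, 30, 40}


Set A = {3, 17, 23, 24, 30, 40}
Candidates: [6, 40, 37]
Check each candidate:
6 ∉ A, 40 ∈ A, 37 ∉ A
Count of candidates in A: 1

1


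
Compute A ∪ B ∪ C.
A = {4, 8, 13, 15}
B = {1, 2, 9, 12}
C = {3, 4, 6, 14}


Set A = {4, 8, 13, 15}
Set B = {1, 2, 9, 12}
Set C = {3, 4, 6, 14}
First, A ∪ B = {1, 2, 4, 8, 9, 12, 13, 15}
Then, (A ∪ B) ∪ C = {1, 2, 3, 4, 6, 8, 9, 12, 13, 14, 15}

{1, 2, 3, 4, 6, 8, 9, 12, 13, 14, 15}


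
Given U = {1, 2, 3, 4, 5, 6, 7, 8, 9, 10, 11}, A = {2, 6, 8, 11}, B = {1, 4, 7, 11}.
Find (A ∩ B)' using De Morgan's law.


U = {1, 2, 3, 4, 5, 6, 7, 8, 9, 10, 11}
A = {2, 6, 8, 11}, B = {1, 4, 7, 11}
A ∩ B = {11}
(A ∩ B)' = U \ (A ∩ B) = {1, 2, 3, 4, 5, 6, 7, 8, 9, 10}
Verification via A' ∪ B': A' = {1, 3, 4, 5, 7, 9, 10}, B' = {2, 3, 5, 6, 8, 9, 10}
A' ∪ B' = {1, 2, 3, 4, 5, 6, 7, 8, 9, 10} ✓

{1, 2, 3, 4, 5, 6, 7, 8, 9, 10}


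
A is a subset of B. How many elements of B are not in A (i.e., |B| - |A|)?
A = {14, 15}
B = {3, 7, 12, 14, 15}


Set A = {14, 15}, |A| = 2
Set B = {3, 7, 12, 14, 15}, |B| = 5
Since A ⊆ B: B \ A = {3, 7, 12}
|B| - |A| = 5 - 2 = 3

3


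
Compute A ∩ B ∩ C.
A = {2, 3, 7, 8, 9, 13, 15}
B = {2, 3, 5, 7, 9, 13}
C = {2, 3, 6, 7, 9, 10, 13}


Set A = {2, 3, 7, 8, 9, 13, 15}
Set B = {2, 3, 5, 7, 9, 13}
Set C = {2, 3, 6, 7, 9, 10, 13}
First, A ∩ B = {2, 3, 7, 9, 13}
Then, (A ∩ B) ∩ C = {2, 3, 7, 9, 13}

{2, 3, 7, 9, 13}


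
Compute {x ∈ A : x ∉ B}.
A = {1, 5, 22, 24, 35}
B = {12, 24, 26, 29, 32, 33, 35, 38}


Set A = {1, 5, 22, 24, 35}
Set B = {12, 24, 26, 29, 32, 33, 35, 38}
Check each element of A against B:
1 ∉ B (include), 5 ∉ B (include), 22 ∉ B (include), 24 ∈ B, 35 ∈ B
Elements of A not in B: {1, 5, 22}

{1, 5, 22}


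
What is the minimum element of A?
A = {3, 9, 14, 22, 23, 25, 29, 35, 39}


Set A = {3, 9, 14, 22, 23, 25, 29, 35, 39}
Elements in ascending order: 3, 9, 14, 22, 23, 25, 29, 35, 39
The smallest element is 3.

3


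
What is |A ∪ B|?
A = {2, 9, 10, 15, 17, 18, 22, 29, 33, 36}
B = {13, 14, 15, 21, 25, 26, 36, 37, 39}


Set A = {2, 9, 10, 15, 17, 18, 22, 29, 33, 36}, |A| = 10
Set B = {13, 14, 15, 21, 25, 26, 36, 37, 39}, |B| = 9
A ∩ B = {15, 36}, |A ∩ B| = 2
|A ∪ B| = |A| + |B| - |A ∩ B| = 10 + 9 - 2 = 17

17


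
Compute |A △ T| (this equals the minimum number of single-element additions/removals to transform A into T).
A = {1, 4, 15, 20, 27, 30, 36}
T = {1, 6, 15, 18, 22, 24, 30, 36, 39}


Set A = {1, 4, 15, 20, 27, 30, 36}
Set T = {1, 6, 15, 18, 22, 24, 30, 36, 39}
Elements to remove from A (in A, not in T): {4, 20, 27} → 3 removals
Elements to add to A (in T, not in A): {6, 18, 22, 24, 39} → 5 additions
Total edits = 3 + 5 = 8

8


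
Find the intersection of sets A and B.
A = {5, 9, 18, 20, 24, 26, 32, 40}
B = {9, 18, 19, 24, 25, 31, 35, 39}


Set A = {5, 9, 18, 20, 24, 26, 32, 40}
Set B = {9, 18, 19, 24, 25, 31, 35, 39}
A ∩ B includes only elements in both sets.
Check each element of A against B:
5 ✗, 9 ✓, 18 ✓, 20 ✗, 24 ✓, 26 ✗, 32 ✗, 40 ✗
A ∩ B = {9, 18, 24}

{9, 18, 24}


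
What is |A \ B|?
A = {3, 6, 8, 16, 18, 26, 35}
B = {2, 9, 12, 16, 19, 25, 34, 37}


Set A = {3, 6, 8, 16, 18, 26, 35}
Set B = {2, 9, 12, 16, 19, 25, 34, 37}
A \ B = {3, 6, 8, 18, 26, 35}
|A \ B| = 6

6


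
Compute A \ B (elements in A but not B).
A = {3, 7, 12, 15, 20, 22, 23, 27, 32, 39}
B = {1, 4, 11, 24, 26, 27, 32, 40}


Set A = {3, 7, 12, 15, 20, 22, 23, 27, 32, 39}
Set B = {1, 4, 11, 24, 26, 27, 32, 40}
A \ B includes elements in A that are not in B.
Check each element of A:
3 (not in B, keep), 7 (not in B, keep), 12 (not in B, keep), 15 (not in B, keep), 20 (not in B, keep), 22 (not in B, keep), 23 (not in B, keep), 27 (in B, remove), 32 (in B, remove), 39 (not in B, keep)
A \ B = {3, 7, 12, 15, 20, 22, 23, 39}

{3, 7, 12, 15, 20, 22, 23, 39}


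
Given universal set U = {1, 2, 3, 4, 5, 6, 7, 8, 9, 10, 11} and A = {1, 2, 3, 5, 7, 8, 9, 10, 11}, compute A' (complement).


Universal set U = {1, 2, 3, 4, 5, 6, 7, 8, 9, 10, 11}
Set A = {1, 2, 3, 5, 7, 8, 9, 10, 11}
A' = U \ A = elements in U but not in A
Checking each element of U:
1 (in A, exclude), 2 (in A, exclude), 3 (in A, exclude), 4 (not in A, include), 5 (in A, exclude), 6 (not in A, include), 7 (in A, exclude), 8 (in A, exclude), 9 (in A, exclude), 10 (in A, exclude), 11 (in A, exclude)
A' = {4, 6}

{4, 6}


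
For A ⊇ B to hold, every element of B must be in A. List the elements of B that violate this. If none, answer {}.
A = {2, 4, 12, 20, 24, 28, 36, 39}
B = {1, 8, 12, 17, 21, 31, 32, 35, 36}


Set A = {2, 4, 12, 20, 24, 28, 36, 39}
Set B = {1, 8, 12, 17, 21, 31, 32, 35, 36}
Check each element of B against A:
1 ∉ A (include), 8 ∉ A (include), 12 ∈ A, 17 ∉ A (include), 21 ∉ A (include), 31 ∉ A (include), 32 ∉ A (include), 35 ∉ A (include), 36 ∈ A
Elements of B not in A: {1, 8, 17, 21, 31, 32, 35}

{1, 8, 17, 21, 31, 32, 35}


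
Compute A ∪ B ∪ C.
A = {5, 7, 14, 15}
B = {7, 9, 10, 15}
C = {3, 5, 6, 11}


Set A = {5, 7, 14, 15}
Set B = {7, 9, 10, 15}
Set C = {3, 5, 6, 11}
First, A ∪ B = {5, 7, 9, 10, 14, 15}
Then, (A ∪ B) ∪ C = {3, 5, 6, 7, 9, 10, 11, 14, 15}

{3, 5, 6, 7, 9, 10, 11, 14, 15}


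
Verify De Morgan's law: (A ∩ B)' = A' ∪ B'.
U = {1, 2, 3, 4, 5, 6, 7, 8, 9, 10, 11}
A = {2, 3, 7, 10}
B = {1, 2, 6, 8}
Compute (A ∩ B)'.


U = {1, 2, 3, 4, 5, 6, 7, 8, 9, 10, 11}
A = {2, 3, 7, 10}, B = {1, 2, 6, 8}
A ∩ B = {2}
(A ∩ B)' = U \ (A ∩ B) = {1, 3, 4, 5, 6, 7, 8, 9, 10, 11}
Verification via A' ∪ B': A' = {1, 4, 5, 6, 8, 9, 11}, B' = {3, 4, 5, 7, 9, 10, 11}
A' ∪ B' = {1, 3, 4, 5, 6, 7, 8, 9, 10, 11} ✓

{1, 3, 4, 5, 6, 7, 8, 9, 10, 11}


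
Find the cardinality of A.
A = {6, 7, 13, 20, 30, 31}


Set A = {6, 7, 13, 20, 30, 31}
Listing elements: 6, 7, 13, 20, 30, 31
Counting: 6 elements
|A| = 6

6


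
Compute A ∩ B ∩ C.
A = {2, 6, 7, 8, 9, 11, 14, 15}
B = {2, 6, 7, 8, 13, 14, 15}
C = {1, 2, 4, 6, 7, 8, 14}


Set A = {2, 6, 7, 8, 9, 11, 14, 15}
Set B = {2, 6, 7, 8, 13, 14, 15}
Set C = {1, 2, 4, 6, 7, 8, 14}
First, A ∩ B = {2, 6, 7, 8, 14, 15}
Then, (A ∩ B) ∩ C = {2, 6, 7, 8, 14}

{2, 6, 7, 8, 14}


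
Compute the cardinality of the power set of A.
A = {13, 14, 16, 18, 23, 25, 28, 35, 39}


Set A = {13, 14, 16, 18, 23, 25, 28, 35, 39}
|A| = 9
The power set P(A) contains all subsets of A.
|P(A)| = 2^|A| = 2^9 = 512

512


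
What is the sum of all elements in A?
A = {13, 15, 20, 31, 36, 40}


Set A = {13, 15, 20, 31, 36, 40}
Sum = 13 + 15 + 20 + 31 + 36 + 40 = 155

155


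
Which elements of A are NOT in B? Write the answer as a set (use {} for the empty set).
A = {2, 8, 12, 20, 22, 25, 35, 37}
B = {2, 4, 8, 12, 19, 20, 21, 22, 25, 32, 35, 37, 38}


Set A = {2, 8, 12, 20, 22, 25, 35, 37}
Set B = {2, 4, 8, 12, 19, 20, 21, 22, 25, 32, 35, 37, 38}
Check each element of A against B:
2 ∈ B, 8 ∈ B, 12 ∈ B, 20 ∈ B, 22 ∈ B, 25 ∈ B, 35 ∈ B, 37 ∈ B
Elements of A not in B: {}

{}


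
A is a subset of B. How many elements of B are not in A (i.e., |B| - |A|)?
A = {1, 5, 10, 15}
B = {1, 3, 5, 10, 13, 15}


Set A = {1, 5, 10, 15}, |A| = 4
Set B = {1, 3, 5, 10, 13, 15}, |B| = 6
Since A ⊆ B: B \ A = {3, 13}
|B| - |A| = 6 - 4 = 2

2


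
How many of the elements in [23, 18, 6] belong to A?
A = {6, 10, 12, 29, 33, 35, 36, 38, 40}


Set A = {6, 10, 12, 29, 33, 35, 36, 38, 40}
Candidates: [23, 18, 6]
Check each candidate:
23 ∉ A, 18 ∉ A, 6 ∈ A
Count of candidates in A: 1

1


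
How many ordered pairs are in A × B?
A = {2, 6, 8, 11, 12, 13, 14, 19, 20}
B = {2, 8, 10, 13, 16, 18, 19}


Set A = {2, 6, 8, 11, 12, 13, 14, 19, 20} has 9 elements.
Set B = {2, 8, 10, 13, 16, 18, 19} has 7 elements.
|A × B| = |A| × |B| = 9 × 7 = 63

63


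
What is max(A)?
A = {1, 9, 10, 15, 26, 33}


Set A = {1, 9, 10, 15, 26, 33}
Elements in ascending order: 1, 9, 10, 15, 26, 33
The largest element is 33.

33


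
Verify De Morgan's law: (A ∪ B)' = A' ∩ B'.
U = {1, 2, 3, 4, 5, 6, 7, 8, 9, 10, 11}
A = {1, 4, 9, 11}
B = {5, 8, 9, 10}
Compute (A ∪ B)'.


U = {1, 2, 3, 4, 5, 6, 7, 8, 9, 10, 11}
A = {1, 4, 9, 11}, B = {5, 8, 9, 10}
A ∪ B = {1, 4, 5, 8, 9, 10, 11}
(A ∪ B)' = U \ (A ∪ B) = {2, 3, 6, 7}
Verification via A' ∩ B': A' = {2, 3, 5, 6, 7, 8, 10}, B' = {1, 2, 3, 4, 6, 7, 11}
A' ∩ B' = {2, 3, 6, 7} ✓

{2, 3, 6, 7}


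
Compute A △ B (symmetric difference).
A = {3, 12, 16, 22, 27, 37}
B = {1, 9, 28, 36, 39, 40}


Set A = {3, 12, 16, 22, 27, 37}
Set B = {1, 9, 28, 36, 39, 40}
A △ B = (A \ B) ∪ (B \ A)
Elements in A but not B: {3, 12, 16, 22, 27, 37}
Elements in B but not A: {1, 9, 28, 36, 39, 40}
A △ B = {1, 3, 9, 12, 16, 22, 27, 28, 36, 37, 39, 40}

{1, 3, 9, 12, 16, 22, 27, 28, 36, 37, 39, 40}


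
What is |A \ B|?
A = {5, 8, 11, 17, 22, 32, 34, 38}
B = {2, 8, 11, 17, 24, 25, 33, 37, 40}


Set A = {5, 8, 11, 17, 22, 32, 34, 38}
Set B = {2, 8, 11, 17, 24, 25, 33, 37, 40}
A \ B = {5, 22, 32, 34, 38}
|A \ B| = 5

5


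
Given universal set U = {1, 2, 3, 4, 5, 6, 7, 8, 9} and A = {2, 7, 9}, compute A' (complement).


Universal set U = {1, 2, 3, 4, 5, 6, 7, 8, 9}
Set A = {2, 7, 9}
A' = U \ A = elements in U but not in A
Checking each element of U:
1 (not in A, include), 2 (in A, exclude), 3 (not in A, include), 4 (not in A, include), 5 (not in A, include), 6 (not in A, include), 7 (in A, exclude), 8 (not in A, include), 9 (in A, exclude)
A' = {1, 3, 4, 5, 6, 8}

{1, 3, 4, 5, 6, 8}


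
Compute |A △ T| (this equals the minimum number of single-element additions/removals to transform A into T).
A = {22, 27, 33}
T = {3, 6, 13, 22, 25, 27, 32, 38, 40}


Set A = {22, 27, 33}
Set T = {3, 6, 13, 22, 25, 27, 32, 38, 40}
Elements to remove from A (in A, not in T): {33} → 1 removals
Elements to add to A (in T, not in A): {3, 6, 13, 25, 32, 38, 40} → 7 additions
Total edits = 1 + 7 = 8

8


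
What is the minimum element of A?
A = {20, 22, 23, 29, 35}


Set A = {20, 22, 23, 29, 35}
Elements in ascending order: 20, 22, 23, 29, 35
The smallest element is 20.

20


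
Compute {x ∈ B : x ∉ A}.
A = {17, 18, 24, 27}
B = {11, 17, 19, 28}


Set A = {17, 18, 24, 27}
Set B = {11, 17, 19, 28}
Check each element of B against A:
11 ∉ A (include), 17 ∈ A, 19 ∉ A (include), 28 ∉ A (include)
Elements of B not in A: {11, 19, 28}

{11, 19, 28}


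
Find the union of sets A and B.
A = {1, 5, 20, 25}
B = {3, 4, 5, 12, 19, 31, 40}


Set A = {1, 5, 20, 25}
Set B = {3, 4, 5, 12, 19, 31, 40}
A ∪ B includes all elements in either set.
Elements from A: {1, 5, 20, 25}
Elements from B not already included: {3, 4, 12, 19, 31, 40}
A ∪ B = {1, 3, 4, 5, 12, 19, 20, 25, 31, 40}

{1, 3, 4, 5, 12, 19, 20, 25, 31, 40}


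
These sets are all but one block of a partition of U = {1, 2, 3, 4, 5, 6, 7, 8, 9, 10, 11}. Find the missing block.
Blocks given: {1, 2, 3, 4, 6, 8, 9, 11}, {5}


U = {1, 2, 3, 4, 5, 6, 7, 8, 9, 10, 11}
Shown blocks: {1, 2, 3, 4, 6, 8, 9, 11}, {5}
A partition's blocks are pairwise disjoint and cover U, so the missing block = U \ (union of shown blocks).
Union of shown blocks: {1, 2, 3, 4, 5, 6, 8, 9, 11}
Missing block = U \ (union) = {7, 10}

{7, 10}


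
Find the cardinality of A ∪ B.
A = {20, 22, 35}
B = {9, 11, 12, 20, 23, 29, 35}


Set A = {20, 22, 35}, |A| = 3
Set B = {9, 11, 12, 20, 23, 29, 35}, |B| = 7
A ∩ B = {20, 35}, |A ∩ B| = 2
|A ∪ B| = |A| + |B| - |A ∩ B| = 3 + 7 - 2 = 8

8


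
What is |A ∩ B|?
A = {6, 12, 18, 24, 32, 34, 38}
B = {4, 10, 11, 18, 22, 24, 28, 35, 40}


Set A = {6, 12, 18, 24, 32, 34, 38}
Set B = {4, 10, 11, 18, 22, 24, 28, 35, 40}
A ∩ B = {18, 24}
|A ∩ B| = 2

2


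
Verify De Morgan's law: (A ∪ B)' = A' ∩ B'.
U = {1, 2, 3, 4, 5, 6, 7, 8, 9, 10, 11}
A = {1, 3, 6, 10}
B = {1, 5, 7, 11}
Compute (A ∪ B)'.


U = {1, 2, 3, 4, 5, 6, 7, 8, 9, 10, 11}
A = {1, 3, 6, 10}, B = {1, 5, 7, 11}
A ∪ B = {1, 3, 5, 6, 7, 10, 11}
(A ∪ B)' = U \ (A ∪ B) = {2, 4, 8, 9}
Verification via A' ∩ B': A' = {2, 4, 5, 7, 8, 9, 11}, B' = {2, 3, 4, 6, 8, 9, 10}
A' ∩ B' = {2, 4, 8, 9} ✓

{2, 4, 8, 9}


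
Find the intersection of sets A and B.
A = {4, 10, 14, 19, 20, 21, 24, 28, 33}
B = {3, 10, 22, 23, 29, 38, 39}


Set A = {4, 10, 14, 19, 20, 21, 24, 28, 33}
Set B = {3, 10, 22, 23, 29, 38, 39}
A ∩ B includes only elements in both sets.
Check each element of A against B:
4 ✗, 10 ✓, 14 ✗, 19 ✗, 20 ✗, 21 ✗, 24 ✗, 28 ✗, 33 ✗
A ∩ B = {10}

{10}


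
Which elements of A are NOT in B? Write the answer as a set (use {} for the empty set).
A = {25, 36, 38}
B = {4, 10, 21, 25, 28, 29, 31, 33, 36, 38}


Set A = {25, 36, 38}
Set B = {4, 10, 21, 25, 28, 29, 31, 33, 36, 38}
Check each element of A against B:
25 ∈ B, 36 ∈ B, 38 ∈ B
Elements of A not in B: {}

{}


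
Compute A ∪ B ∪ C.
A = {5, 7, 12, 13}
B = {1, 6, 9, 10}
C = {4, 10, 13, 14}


Set A = {5, 7, 12, 13}
Set B = {1, 6, 9, 10}
Set C = {4, 10, 13, 14}
First, A ∪ B = {1, 5, 6, 7, 9, 10, 12, 13}
Then, (A ∪ B) ∪ C = {1, 4, 5, 6, 7, 9, 10, 12, 13, 14}

{1, 4, 5, 6, 7, 9, 10, 12, 13, 14}


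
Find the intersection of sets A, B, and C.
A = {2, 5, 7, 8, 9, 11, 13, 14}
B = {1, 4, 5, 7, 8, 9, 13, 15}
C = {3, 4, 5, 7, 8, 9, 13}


Set A = {2, 5, 7, 8, 9, 11, 13, 14}
Set B = {1, 4, 5, 7, 8, 9, 13, 15}
Set C = {3, 4, 5, 7, 8, 9, 13}
First, A ∩ B = {5, 7, 8, 9, 13}
Then, (A ∩ B) ∩ C = {5, 7, 8, 9, 13}

{5, 7, 8, 9, 13}


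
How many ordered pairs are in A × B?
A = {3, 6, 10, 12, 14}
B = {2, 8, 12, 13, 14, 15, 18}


Set A = {3, 6, 10, 12, 14} has 5 elements.
Set B = {2, 8, 12, 13, 14, 15, 18} has 7 elements.
|A × B| = |A| × |B| = 5 × 7 = 35

35


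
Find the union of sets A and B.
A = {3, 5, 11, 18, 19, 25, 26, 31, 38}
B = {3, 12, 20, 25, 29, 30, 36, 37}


Set A = {3, 5, 11, 18, 19, 25, 26, 31, 38}
Set B = {3, 12, 20, 25, 29, 30, 36, 37}
A ∪ B includes all elements in either set.
Elements from A: {3, 5, 11, 18, 19, 25, 26, 31, 38}
Elements from B not already included: {12, 20, 29, 30, 36, 37}
A ∪ B = {3, 5, 11, 12, 18, 19, 20, 25, 26, 29, 30, 31, 36, 37, 38}

{3, 5, 11, 12, 18, 19, 20, 25, 26, 29, 30, 31, 36, 37, 38}


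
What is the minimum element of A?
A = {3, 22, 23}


Set A = {3, 22, 23}
Elements in ascending order: 3, 22, 23
The smallest element is 3.

3


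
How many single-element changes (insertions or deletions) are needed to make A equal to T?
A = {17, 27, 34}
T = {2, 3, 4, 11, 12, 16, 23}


Set A = {17, 27, 34}
Set T = {2, 3, 4, 11, 12, 16, 23}
Elements to remove from A (in A, not in T): {17, 27, 34} → 3 removals
Elements to add to A (in T, not in A): {2, 3, 4, 11, 12, 16, 23} → 7 additions
Total edits = 3 + 7 = 10

10


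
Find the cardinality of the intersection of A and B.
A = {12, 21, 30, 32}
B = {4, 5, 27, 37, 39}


Set A = {12, 21, 30, 32}
Set B = {4, 5, 27, 37, 39}
A ∩ B = {}
|A ∩ B| = 0

0


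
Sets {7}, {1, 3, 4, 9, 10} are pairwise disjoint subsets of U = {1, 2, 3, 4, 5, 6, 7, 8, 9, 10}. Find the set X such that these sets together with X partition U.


U = {1, 2, 3, 4, 5, 6, 7, 8, 9, 10}
Shown blocks: {7}, {1, 3, 4, 9, 10}
A partition's blocks are pairwise disjoint and cover U, so the missing block = U \ (union of shown blocks).
Union of shown blocks: {1, 3, 4, 7, 9, 10}
Missing block = U \ (union) = {2, 5, 6, 8}

{2, 5, 6, 8}


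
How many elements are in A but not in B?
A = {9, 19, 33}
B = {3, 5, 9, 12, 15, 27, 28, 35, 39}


Set A = {9, 19, 33}
Set B = {3, 5, 9, 12, 15, 27, 28, 35, 39}
A \ B = {19, 33}
|A \ B| = 2

2


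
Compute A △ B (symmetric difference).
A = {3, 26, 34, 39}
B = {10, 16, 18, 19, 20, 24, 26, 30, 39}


Set A = {3, 26, 34, 39}
Set B = {10, 16, 18, 19, 20, 24, 26, 30, 39}
A △ B = (A \ B) ∪ (B \ A)
Elements in A but not B: {3, 34}
Elements in B but not A: {10, 16, 18, 19, 20, 24, 30}
A △ B = {3, 10, 16, 18, 19, 20, 24, 30, 34}

{3, 10, 16, 18, 19, 20, 24, 30, 34}


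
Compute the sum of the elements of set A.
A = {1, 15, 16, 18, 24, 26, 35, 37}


Set A = {1, 15, 16, 18, 24, 26, 35, 37}
Sum = 1 + 15 + 16 + 18 + 24 + 26 + 35 + 37 = 172

172


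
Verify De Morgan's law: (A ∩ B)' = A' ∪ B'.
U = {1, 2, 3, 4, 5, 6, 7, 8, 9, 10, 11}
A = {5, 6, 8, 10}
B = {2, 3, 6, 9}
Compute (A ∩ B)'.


U = {1, 2, 3, 4, 5, 6, 7, 8, 9, 10, 11}
A = {5, 6, 8, 10}, B = {2, 3, 6, 9}
A ∩ B = {6}
(A ∩ B)' = U \ (A ∩ B) = {1, 2, 3, 4, 5, 7, 8, 9, 10, 11}
Verification via A' ∪ B': A' = {1, 2, 3, 4, 7, 9, 11}, B' = {1, 4, 5, 7, 8, 10, 11}
A' ∪ B' = {1, 2, 3, 4, 5, 7, 8, 9, 10, 11} ✓

{1, 2, 3, 4, 5, 7, 8, 9, 10, 11}


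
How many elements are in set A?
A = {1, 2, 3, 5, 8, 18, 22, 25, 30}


Set A = {1, 2, 3, 5, 8, 18, 22, 25, 30}
Listing elements: 1, 2, 3, 5, 8, 18, 22, 25, 30
Counting: 9 elements
|A| = 9

9


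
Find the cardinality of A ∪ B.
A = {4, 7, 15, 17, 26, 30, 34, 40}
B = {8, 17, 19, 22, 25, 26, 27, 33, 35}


Set A = {4, 7, 15, 17, 26, 30, 34, 40}, |A| = 8
Set B = {8, 17, 19, 22, 25, 26, 27, 33, 35}, |B| = 9
A ∩ B = {17, 26}, |A ∩ B| = 2
|A ∪ B| = |A| + |B| - |A ∩ B| = 8 + 9 - 2 = 15

15


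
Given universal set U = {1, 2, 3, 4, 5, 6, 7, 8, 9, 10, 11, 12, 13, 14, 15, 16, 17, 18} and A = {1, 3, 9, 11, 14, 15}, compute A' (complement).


Universal set U = {1, 2, 3, 4, 5, 6, 7, 8, 9, 10, 11, 12, 13, 14, 15, 16, 17, 18}
Set A = {1, 3, 9, 11, 14, 15}
A' = U \ A = elements in U but not in A
Checking each element of U:
1 (in A, exclude), 2 (not in A, include), 3 (in A, exclude), 4 (not in A, include), 5 (not in A, include), 6 (not in A, include), 7 (not in A, include), 8 (not in A, include), 9 (in A, exclude), 10 (not in A, include), 11 (in A, exclude), 12 (not in A, include), 13 (not in A, include), 14 (in A, exclude), 15 (in A, exclude), 16 (not in A, include), 17 (not in A, include), 18 (not in A, include)
A' = {2, 4, 5, 6, 7, 8, 10, 12, 13, 16, 17, 18}

{2, 4, 5, 6, 7, 8, 10, 12, 13, 16, 17, 18}


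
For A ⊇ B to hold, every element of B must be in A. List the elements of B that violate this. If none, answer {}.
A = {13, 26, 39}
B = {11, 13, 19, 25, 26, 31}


Set A = {13, 26, 39}
Set B = {11, 13, 19, 25, 26, 31}
Check each element of B against A:
11 ∉ A (include), 13 ∈ A, 19 ∉ A (include), 25 ∉ A (include), 26 ∈ A, 31 ∉ A (include)
Elements of B not in A: {11, 19, 25, 31}

{11, 19, 25, 31}


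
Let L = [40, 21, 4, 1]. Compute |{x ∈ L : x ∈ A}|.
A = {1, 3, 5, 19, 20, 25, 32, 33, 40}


Set A = {1, 3, 5, 19, 20, 25, 32, 33, 40}
Candidates: [40, 21, 4, 1]
Check each candidate:
40 ∈ A, 21 ∉ A, 4 ∉ A, 1 ∈ A
Count of candidates in A: 2

2


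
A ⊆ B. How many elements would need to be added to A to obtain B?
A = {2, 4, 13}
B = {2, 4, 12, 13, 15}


Set A = {2, 4, 13}, |A| = 3
Set B = {2, 4, 12, 13, 15}, |B| = 5
Since A ⊆ B: B \ A = {12, 15}
|B| - |A| = 5 - 3 = 2

2
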